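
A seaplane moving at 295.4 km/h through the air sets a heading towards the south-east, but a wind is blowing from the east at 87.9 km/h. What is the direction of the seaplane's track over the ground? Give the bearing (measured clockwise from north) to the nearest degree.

150°

Taking east as x and north as y: velocity relative to the air = (208.879, -208.879) km/h; the air relative to ground = (-87.900, 0.000) km/h.
Velocity relative to ground = (208.879, -208.879) + (-87.900, 0.000) = (120.979, -208.879) km/h.
Bearing = atan2(120.98, -208.88) = 149.92° clockwise from north.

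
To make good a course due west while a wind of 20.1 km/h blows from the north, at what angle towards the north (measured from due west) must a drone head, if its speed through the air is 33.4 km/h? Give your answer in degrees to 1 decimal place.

The wind pushes perpendicular to the desired track; the heading must have a component into the wind equal to 20.1 km/h: 33.4 sin θ = 20.1.
sin θ = 0.6018, so θ = 36.999°.

37.0°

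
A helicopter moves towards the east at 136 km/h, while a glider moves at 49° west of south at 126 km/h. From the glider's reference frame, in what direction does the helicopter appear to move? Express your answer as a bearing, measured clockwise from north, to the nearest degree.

070°

Taking east as x and north as y: helicopter velocity = (136.000, 0.000) km/h; glider velocity = (-95.093, -82.663) km/h.
Velocity of helicopter relative to glider = (136.000, 0.000) − (-95.093, -82.663) = (231.093, 82.663) km/h.
Bearing = atan2(231.09, 82.66) = 70.32° clockwise from north.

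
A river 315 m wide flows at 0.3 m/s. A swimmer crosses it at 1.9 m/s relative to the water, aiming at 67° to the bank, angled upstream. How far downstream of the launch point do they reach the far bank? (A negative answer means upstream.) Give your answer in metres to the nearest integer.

-80 m

Perpendicular speed = 1.749 m/s; crossing time = 315 / 1.749 = 180.107 s.
Net downstream speed = -0.442 m/s.
Drift = -0.442 × 180.107 = -79.677 m (upstream).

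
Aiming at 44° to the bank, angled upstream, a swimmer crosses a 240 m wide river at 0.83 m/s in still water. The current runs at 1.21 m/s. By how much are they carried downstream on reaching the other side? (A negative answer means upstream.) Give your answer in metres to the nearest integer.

Perpendicular speed = 0.577 m/s; crossing time = 240 / 0.577 = 416.257 s.
Net downstream speed = 0.613 m/s.
Drift = 0.613 × 416.257 = 255.144 m (downstream).

255 m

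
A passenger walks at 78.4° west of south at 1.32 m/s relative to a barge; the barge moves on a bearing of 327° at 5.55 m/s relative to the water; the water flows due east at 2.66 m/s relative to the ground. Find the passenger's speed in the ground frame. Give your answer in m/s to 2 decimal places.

4.69 m/s

In east/north components (m/s): passenger relative to barge = (-1.293, -0.265); barge relative to water = (-3.023, 4.655); water relative to ground = (2.660, 0.000).
Sum = (-1.656, 4.389) m/s.
Speed = |(-1.656, 4.389)| = 4.691 m/s.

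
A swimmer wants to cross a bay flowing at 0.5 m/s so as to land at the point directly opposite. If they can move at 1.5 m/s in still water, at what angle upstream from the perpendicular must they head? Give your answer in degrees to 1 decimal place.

To cancel the current, the upstream component of the swimmer's velocity must equal the flow: 1.5 sin θ = 0.5.
sin θ = 0.5 / 1.5 = 0.3333.
θ = arcsin(0.3333) = 19.471°.

19.5°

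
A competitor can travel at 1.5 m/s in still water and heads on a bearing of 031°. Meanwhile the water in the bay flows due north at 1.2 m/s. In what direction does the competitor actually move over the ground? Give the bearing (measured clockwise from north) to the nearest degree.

017°

Taking east as x and north as y: velocity relative to the water = (0.773, 1.286) m/s; the water relative to ground = (0.000, 1.200) m/s.
Velocity relative to ground = (0.773, 1.286) + (0.000, 1.200) = (0.773, 2.486) m/s.
Bearing = atan2(0.77, 2.49) = 17.26° clockwise from north.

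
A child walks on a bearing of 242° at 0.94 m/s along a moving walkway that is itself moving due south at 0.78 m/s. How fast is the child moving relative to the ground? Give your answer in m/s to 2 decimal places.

1.48 m/s

Taking east as x and north as y: moving walkway velocity = (0.000, -0.780) m/s; child velocity relative to moving walkway = (-0.830, -0.441) m/s.
Velocity relative to ground = (0.000, -0.780) + (-0.830, -0.441) = (-0.830, -1.221) m/s.
Speed = |(-0.830, -1.221)| = 1.477 m/s.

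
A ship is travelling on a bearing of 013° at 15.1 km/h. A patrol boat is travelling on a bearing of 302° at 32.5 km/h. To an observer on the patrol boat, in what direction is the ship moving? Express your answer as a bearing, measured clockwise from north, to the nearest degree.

Taking east as x and north as y: ship velocity = (3.397, 14.713) km/h; patrol boat velocity = (-27.562, 17.222) km/h.
Velocity of ship relative to patrol boat = (3.397, 14.713) − (-27.562, 17.222) = (30.958, -2.509) km/h.
Bearing = atan2(30.96, -2.51) = 94.63° clockwise from north.

095°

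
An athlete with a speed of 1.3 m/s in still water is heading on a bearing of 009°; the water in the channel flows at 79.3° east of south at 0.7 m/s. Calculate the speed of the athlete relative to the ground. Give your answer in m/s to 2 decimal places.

1.46 m/s

Taking east as x and north as y: velocity relative to the water = (0.203, 1.284) m/s; the water relative to ground = (0.688, -0.130) m/s.
Velocity relative to ground = (0.203, 1.284) + (0.688, -0.130) = (0.891, 1.154) m/s.
Speed = |(0.891, 1.154)| = 1.458 m/s.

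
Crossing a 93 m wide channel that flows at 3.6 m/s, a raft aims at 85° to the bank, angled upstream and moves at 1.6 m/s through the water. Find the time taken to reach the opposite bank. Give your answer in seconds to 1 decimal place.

The component of the raft's velocity perpendicular to the bank is 1.6 × sin 85° = 1.594 m/s.
The flow acts along the bank and has no component across it.
Time = 93 / 1.594 = 58.347 s.

58.3 s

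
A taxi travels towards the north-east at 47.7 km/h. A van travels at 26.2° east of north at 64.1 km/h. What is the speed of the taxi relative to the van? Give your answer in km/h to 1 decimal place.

Taking east as x and north as y: taxi velocity = (33.729, 33.729) km/h; van velocity = (28.301, 57.514) km/h.
Velocity of taxi relative to van = (33.729, 33.729) − (28.301, 57.514) = (5.428, -23.785) km/h.
Magnitude = |(5.428, -23.785)| = 24.397 km/h.

24.4 km/h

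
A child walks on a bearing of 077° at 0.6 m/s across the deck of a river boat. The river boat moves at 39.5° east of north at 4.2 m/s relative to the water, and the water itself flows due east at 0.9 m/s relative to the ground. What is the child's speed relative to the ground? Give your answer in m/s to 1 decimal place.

In east/north components (m/s): child relative to river boat = (0.585, 0.135); river boat relative to water = (2.672, 3.241); water relative to ground = (0.900, 0.000).
Sum = (4.156, 3.376) m/s.
Speed = |(4.156, 3.376)| = 5.354 m/s.

5.4 m/s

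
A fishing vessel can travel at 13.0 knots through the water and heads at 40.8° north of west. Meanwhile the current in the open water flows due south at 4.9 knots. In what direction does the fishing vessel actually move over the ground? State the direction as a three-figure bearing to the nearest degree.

Taking east as x and north as y: velocity relative to the water = (-9.841, 8.494) knots; the water relative to ground = (0.000, -4.900) knots.
Velocity relative to ground = (-9.841, 8.494) + (0.000, -4.900) = (-9.841, 3.594) knots.
Bearing = atan2(-9.84, 3.59) = 290.07° clockwise from north.

290°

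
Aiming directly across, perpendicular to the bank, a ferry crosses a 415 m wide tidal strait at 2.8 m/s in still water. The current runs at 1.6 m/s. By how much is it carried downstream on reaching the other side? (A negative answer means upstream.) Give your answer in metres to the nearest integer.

237 m

Perpendicular speed = 2.800 m/s; crossing time = 415 / 2.800 = 148.214 s.
Net downstream speed = 1.600 m/s.
Drift = 1.600 × 148.214 = 237.143 m (downstream).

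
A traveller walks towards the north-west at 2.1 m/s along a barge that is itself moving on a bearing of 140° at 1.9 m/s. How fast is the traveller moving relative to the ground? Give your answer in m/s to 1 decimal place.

Taking east as x and north as y: barge velocity = (1.221, -1.455) m/s; traveller velocity relative to barge = (-1.485, 1.485) m/s.
Velocity relative to ground = (1.221, -1.455) + (-1.485, 1.485) = (-0.264, 0.029) m/s.
Speed = |(-0.264, 0.029)| = 0.265 m/s.

0.3 m/s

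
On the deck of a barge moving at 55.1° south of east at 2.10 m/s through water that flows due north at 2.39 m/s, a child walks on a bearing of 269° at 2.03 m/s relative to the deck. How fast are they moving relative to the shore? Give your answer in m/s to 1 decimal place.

1.0 m/s

In east/north components (m/s): child relative to barge = (-2.030, -0.035); barge relative to water = (1.202, -1.722); water relative to ground = (0.000, 2.390).
Sum = (-0.828, 0.632) m/s.
Speed = |(-0.828, 0.632)| = 1.042 m/s.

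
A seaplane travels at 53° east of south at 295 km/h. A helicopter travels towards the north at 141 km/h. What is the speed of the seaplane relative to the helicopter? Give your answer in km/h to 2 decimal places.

Taking east as x and north as y: seaplane velocity = (235.597, -177.535) km/h; helicopter velocity = (0.000, 141.000) km/h.
Velocity of seaplane relative to helicopter = (235.597, -177.535) − (0.000, 141.000) = (235.597, -318.535) km/h.
Magnitude = |(235.597, -318.535)| = 396.196 km/h.

396.20 km/h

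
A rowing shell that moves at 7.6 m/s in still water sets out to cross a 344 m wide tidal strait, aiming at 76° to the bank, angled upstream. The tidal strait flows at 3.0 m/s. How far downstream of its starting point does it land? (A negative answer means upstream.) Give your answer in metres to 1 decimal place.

Perpendicular speed = 7.374 m/s; crossing time = 344 / 7.374 = 46.649 s.
Net downstream speed = 1.161 m/s.
Drift = 1.161 × 46.649 = 54.178 m (downstream).

54.2 m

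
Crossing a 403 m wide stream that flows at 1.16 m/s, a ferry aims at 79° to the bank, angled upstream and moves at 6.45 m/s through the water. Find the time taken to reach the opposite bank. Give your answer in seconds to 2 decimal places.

63.65 s

The component of the ferry's velocity perpendicular to the bank is 6.45 × sin 79° = 6.331 m/s.
The flow acts along the bank and has no component across it.
Time = 403 / 6.331 = 63.650 s.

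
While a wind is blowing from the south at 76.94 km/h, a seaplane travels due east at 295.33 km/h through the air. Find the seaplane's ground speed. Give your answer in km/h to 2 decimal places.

Taking east as x and north as y: velocity relative to the air = (295.330, 0.000) km/h; the air relative to ground = (0.000, 76.940) km/h.
Velocity relative to ground = (295.330, 0.000) + (0.000, 76.940) = (295.330, 76.940) km/h.
Speed = |(295.330, 76.940)| = 305.188 km/h.

305.19 km/h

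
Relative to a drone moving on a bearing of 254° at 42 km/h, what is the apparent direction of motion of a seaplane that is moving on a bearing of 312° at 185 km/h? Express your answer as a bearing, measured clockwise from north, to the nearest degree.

Taking east as x and north as y: seaplane velocity = (-137.482, 123.789) km/h; drone velocity = (-40.373, -11.577) km/h.
Velocity of seaplane relative to drone = (-137.482, 123.789) − (-40.373, -11.577) = (-97.109, 135.366) km/h.
Bearing = atan2(-97.11, 135.37) = 324.35° clockwise from north.

324°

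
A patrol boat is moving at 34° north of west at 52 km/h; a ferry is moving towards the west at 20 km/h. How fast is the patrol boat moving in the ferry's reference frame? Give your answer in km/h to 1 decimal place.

Taking east as x and north as y: patrol boat velocity = (-43.110, 29.078) km/h; ferry velocity = (-20.000, 0.000) km/h.
Velocity of patrol boat relative to ferry = (-43.110, 29.078) − (-20.000, 0.000) = (-23.110, 29.078) km/h.
Magnitude = |(-23.110, 29.078)| = 37.143 km/h.

37.1 km/h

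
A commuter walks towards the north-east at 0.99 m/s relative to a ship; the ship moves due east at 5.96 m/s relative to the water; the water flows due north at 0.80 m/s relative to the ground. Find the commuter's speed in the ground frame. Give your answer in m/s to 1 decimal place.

6.8 m/s

In east/north components (m/s): commuter relative to ship = (0.700, 0.700); ship relative to water = (5.960, 0.000); water relative to ground = (0.000, 0.800).
Sum = (6.660, 1.500) m/s.
Speed = |(6.660, 1.500)| = 6.827 m/s.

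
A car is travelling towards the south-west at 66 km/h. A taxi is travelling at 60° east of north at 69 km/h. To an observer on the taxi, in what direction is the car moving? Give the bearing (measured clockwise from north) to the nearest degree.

Taking east as x and north as y: car velocity = (-46.669, -46.669) km/h; taxi velocity = (59.756, 34.500) km/h.
Velocity of car relative to taxi = (-46.669, -46.669) − (59.756, 34.500) = (-106.425, -81.169) km/h.
Bearing = atan2(-106.42, -81.17) = 232.67° clockwise from north.

233°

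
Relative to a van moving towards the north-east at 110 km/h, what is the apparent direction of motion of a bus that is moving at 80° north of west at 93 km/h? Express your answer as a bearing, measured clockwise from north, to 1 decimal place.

Taking east as x and north as y: bus velocity = (-16.149, 91.587) km/h; van velocity = (77.782, 77.782) km/h.
Velocity of bus relative to van = (-16.149, 91.587) − (77.782, 77.782) = (-93.931, 13.805) km/h.
Bearing = atan2(-93.93, 13.81) = 278.36° clockwise from north.

278.4°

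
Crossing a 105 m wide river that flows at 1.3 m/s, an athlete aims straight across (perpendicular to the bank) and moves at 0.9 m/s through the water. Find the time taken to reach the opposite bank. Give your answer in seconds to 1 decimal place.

116.7 s

The component of the athlete's velocity perpendicular to the bank is 0.9 m/s.
The flow acts along the bank and has no component across it.
Time = 105 / 0.900 = 116.667 s.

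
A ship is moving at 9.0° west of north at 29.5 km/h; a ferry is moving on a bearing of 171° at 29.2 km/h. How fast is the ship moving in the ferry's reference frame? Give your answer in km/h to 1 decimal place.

58.7 km/h

Taking east as x and north as y: ship velocity = (-4.615, 29.137) km/h; ferry velocity = (4.568, -28.840) km/h.
Velocity of ship relative to ferry = (-4.615, 29.137) − (4.568, -28.840) = (-9.183, 57.977) km/h.
Magnitude = |(-9.183, 57.977)| = 58.700 km/h.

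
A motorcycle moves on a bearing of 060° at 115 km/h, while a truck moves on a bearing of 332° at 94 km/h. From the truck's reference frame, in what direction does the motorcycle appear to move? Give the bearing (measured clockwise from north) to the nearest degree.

Taking east as x and north as y: motorcycle velocity = (99.593, 57.500) km/h; truck velocity = (-44.130, 82.997) km/h.
Velocity of motorcycle relative to truck = (99.593, 57.500) − (-44.130, 82.997) = (143.723, -25.497) km/h.
Bearing = atan2(143.72, -25.50) = 100.06° clockwise from north.

100°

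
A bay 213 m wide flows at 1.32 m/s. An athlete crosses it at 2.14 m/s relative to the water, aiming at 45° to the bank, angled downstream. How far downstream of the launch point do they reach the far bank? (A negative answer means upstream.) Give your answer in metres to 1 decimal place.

398.8 m

Perpendicular speed = 1.513 m/s; crossing time = 213 / 1.513 = 140.761 s.
Net downstream speed = 2.833 m/s.
Drift = 2.833 × 140.761 = 398.804 m (downstream).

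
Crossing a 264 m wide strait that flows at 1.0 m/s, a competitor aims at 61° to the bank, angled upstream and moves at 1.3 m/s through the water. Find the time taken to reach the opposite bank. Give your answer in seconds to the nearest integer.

232 s

The component of the competitor's velocity perpendicular to the bank is 1.3 × sin 61° = 1.137 m/s.
Only the cross-stream component determines the crossing time; the current contributes nothing perpendicular to the bank.
Time = 264 / 1.137 = 232.189 s.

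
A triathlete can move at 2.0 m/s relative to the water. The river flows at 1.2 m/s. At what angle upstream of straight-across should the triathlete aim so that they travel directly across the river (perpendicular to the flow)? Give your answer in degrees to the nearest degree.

37°

To cancel the current, the upstream component of the triathlete's velocity must equal the flow: 2.0 sin θ = 1.2.
sin θ = 1.2 / 2.0 = 0.6000.
θ = arcsin(0.6000) = 36.870°.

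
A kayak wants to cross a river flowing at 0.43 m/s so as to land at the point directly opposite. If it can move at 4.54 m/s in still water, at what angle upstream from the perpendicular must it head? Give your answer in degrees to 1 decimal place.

5.4°

To cancel the current, the upstream component of the kayak's velocity must equal the flow: 4.54 sin θ = 0.43.
sin θ = 0.43 / 4.54 = 0.0947.
θ = arcsin(0.0947) = 5.435°.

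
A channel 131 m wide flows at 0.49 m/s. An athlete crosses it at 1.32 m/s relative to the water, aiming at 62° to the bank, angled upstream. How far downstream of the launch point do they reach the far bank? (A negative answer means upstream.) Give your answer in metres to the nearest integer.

-15 m

Perpendicular speed = 1.165 m/s; crossing time = 131 / 1.165 = 112.399 s.
Net downstream speed = -0.130 m/s.
Drift = -0.130 × 112.399 = -14.578 m (upstream).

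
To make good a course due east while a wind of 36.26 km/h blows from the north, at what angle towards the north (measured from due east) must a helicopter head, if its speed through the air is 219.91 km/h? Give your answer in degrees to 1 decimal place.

9.5°

The wind pushes perpendicular to the desired track; the heading must have a component into the wind equal to 36.26 km/h: 219.91 sin θ = 36.26.
sin θ = 0.1649, so θ = 9.491°.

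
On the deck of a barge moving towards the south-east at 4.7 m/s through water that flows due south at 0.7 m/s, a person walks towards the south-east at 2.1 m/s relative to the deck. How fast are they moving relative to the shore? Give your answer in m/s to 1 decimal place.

In east/north components (m/s): person relative to barge = (1.485, -1.485); barge relative to water = (3.323, -3.323); water relative to ground = (0.000, -0.700).
Sum = (4.808, -5.508) m/s.
Speed = |(4.808, -5.508)| = 7.312 m/s.

7.3 m/s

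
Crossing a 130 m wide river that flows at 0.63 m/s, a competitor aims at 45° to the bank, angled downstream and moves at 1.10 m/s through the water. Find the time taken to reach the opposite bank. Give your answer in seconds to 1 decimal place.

The component of the competitor's velocity perpendicular to the bank is 1.10 × sin 45° = 0.778 m/s.
The flow acts along the bank and has no component across it.
Time = 130 / 0.778 = 167.134 s.

167.1 s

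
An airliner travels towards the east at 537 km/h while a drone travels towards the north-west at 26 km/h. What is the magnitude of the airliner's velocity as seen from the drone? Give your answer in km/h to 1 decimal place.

555.7 km/h

Taking east as x and north as y: airliner velocity = (537.000, 0.000) km/h; drone velocity = (-18.385, 18.385) km/h.
Velocity of airliner relative to drone = (537.000, 0.000) − (-18.385, 18.385) = (555.385, -18.385) km/h.
Magnitude = |(555.385, -18.385)| = 555.689 km/h.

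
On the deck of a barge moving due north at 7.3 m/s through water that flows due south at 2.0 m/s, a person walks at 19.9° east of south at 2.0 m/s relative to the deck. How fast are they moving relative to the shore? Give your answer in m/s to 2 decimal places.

3.49 m/s

In east/north components (m/s): person relative to barge = (0.681, -1.881); barge relative to water = (0.000, 7.300); water relative to ground = (0.000, -2.000).
Sum = (0.681, 3.419) m/s.
Speed = |(0.681, 3.419)| = 3.487 m/s.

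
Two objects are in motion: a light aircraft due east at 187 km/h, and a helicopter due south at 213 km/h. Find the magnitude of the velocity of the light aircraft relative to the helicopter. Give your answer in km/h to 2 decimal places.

283.44 km/h

Taking east as x and north as y: light aircraft velocity = (187.000, 0.000) km/h; helicopter velocity = (0.000, -213.000) km/h.
Velocity of light aircraft relative to helicopter = (187.000, 0.000) − (0.000, -213.000) = (187.000, 213.000) km/h.
Magnitude = |(187.000, 213.000)| = 283.440 km/h.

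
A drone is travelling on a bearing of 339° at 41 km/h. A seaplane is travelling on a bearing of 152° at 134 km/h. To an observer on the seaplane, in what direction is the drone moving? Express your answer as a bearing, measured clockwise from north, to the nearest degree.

334°

Taking east as x and north as y: drone velocity = (-14.693, 38.277) km/h; seaplane velocity = (62.909, -118.315) km/h.
Velocity of drone relative to seaplane = (-14.693, 38.277) − (62.909, -118.315) = (-77.602, 156.592) km/h.
Bearing = atan2(-77.60, 156.59) = 333.64° clockwise from north.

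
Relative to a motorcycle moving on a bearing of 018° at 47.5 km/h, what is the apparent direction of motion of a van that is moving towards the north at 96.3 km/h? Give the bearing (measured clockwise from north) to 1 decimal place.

Taking east as x and north as y: van velocity = (0.000, 96.300) km/h; motorcycle velocity = (14.678, 45.175) km/h.
Velocity of van relative to motorcycle = (0.000, 96.300) − (14.678, 45.175) = (-14.678, 51.125) km/h.
Bearing = atan2(-14.68, 51.12) = 343.98° clockwise from north.

344.0°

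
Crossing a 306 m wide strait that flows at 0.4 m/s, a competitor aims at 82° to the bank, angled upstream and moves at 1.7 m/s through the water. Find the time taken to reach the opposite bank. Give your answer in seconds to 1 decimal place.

The component of the competitor's velocity perpendicular to the bank is 1.7 × sin 82° = 1.683 m/s.
The flow acts along the bank and has no component across it.
Time = 306 / 1.683 = 181.769 s.

181.8 s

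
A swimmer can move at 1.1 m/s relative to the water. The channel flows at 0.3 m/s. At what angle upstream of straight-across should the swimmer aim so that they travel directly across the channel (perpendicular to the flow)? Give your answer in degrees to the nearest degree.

To cancel the current, the upstream component of the swimmer's velocity must equal the flow: 1.1 sin θ = 0.3.
sin θ = 0.3 / 1.1 = 0.2727.
θ = arcsin(0.2727) = 15.827°.

16°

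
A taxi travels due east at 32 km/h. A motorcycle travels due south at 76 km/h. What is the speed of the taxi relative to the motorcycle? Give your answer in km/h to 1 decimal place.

82.5 km/h

Taking east as x and north as y: taxi velocity = (32.000, 0.000) km/h; motorcycle velocity = (0.000, -76.000) km/h.
Velocity of taxi relative to motorcycle = (32.000, 0.000) − (0.000, -76.000) = (32.000, 76.000) km/h.
Magnitude = |(32.000, 76.000)| = 82.462 km/h.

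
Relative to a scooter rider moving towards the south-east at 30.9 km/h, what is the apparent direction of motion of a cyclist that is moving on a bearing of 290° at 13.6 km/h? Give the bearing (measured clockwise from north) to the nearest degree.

307°

Taking east as x and north as y: cyclist velocity = (-12.780, 4.651) km/h; scooter rider velocity = (21.850, -21.850) km/h.
Velocity of cyclist relative to scooter rider = (-12.780, 4.651) − (21.850, -21.850) = (-34.629, 26.501) km/h.
Bearing = atan2(-34.63, 26.50) = 307.43° clockwise from north.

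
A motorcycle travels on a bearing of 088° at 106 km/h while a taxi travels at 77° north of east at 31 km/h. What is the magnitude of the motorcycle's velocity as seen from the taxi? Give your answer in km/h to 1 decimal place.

Taking east as x and north as y: motorcycle velocity = (105.935, 3.699) km/h; taxi velocity = (6.973, 30.205) km/h.
Velocity of motorcycle relative to taxi = (105.935, 3.699) − (6.973, 30.205) = (98.962, -26.506) km/h.
Magnitude = |(98.962, -26.506)| = 102.450 km/h.

102.5 km/h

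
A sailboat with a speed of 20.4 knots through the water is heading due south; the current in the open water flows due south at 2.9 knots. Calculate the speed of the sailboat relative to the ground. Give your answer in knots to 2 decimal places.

Taking east as x and north as y: velocity relative to the water = (0.000, -20.400) knots; the water relative to ground = (0.000, -2.900) knots.
Velocity relative to ground = (0.000, -20.400) + (0.000, -2.900) = (0.000, -23.300) knots.
Speed = |(0.000, -23.300)| = 23.300 knots.

23.30 knots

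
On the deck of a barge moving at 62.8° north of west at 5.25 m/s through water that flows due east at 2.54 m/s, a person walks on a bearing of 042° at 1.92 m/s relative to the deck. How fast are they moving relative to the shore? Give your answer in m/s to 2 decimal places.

In east/north components (m/s): person relative to barge = (1.285, 1.427); barge relative to water = (-2.400, 4.669); water relative to ground = (2.540, 0.000).
Sum = (1.425, 6.096) m/s.
Speed = |(1.425, 6.096)| = 6.261 m/s.

6.26 m/s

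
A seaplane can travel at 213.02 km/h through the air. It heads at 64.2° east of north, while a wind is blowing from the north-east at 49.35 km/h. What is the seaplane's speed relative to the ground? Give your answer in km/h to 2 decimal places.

167.20 km/h

Taking east as x and north as y: velocity relative to the air = (191.786, 92.713) km/h; the air relative to ground = (-34.896, -34.896) km/h.
Velocity relative to ground = (191.786, 92.713) + (-34.896, -34.896) = (156.890, 57.817) km/h.
Speed = |(156.890, 57.817)| = 167.205 km/h.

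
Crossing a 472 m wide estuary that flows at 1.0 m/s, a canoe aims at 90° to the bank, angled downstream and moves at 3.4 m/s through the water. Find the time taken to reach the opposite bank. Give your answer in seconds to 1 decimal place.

138.8 s

The component of the canoe's velocity perpendicular to the bank is 3.4 m/s.
The flow acts along the bank and has no component across it.
Time = 472 / 3.400 = 138.824 s.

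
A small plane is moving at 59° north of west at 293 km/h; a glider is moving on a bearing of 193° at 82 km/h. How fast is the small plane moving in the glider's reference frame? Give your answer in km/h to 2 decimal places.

Taking east as x and north as y: small plane velocity = (-150.906, 251.150) km/h; glider velocity = (-18.446, -79.898) km/h.
Velocity of small plane relative to glider = (-150.906, 251.150) − (-18.446, -79.898) = (-132.460, 331.048) km/h.
Magnitude = |(-132.460, 331.048)| = 356.565 km/h.

356.57 km/h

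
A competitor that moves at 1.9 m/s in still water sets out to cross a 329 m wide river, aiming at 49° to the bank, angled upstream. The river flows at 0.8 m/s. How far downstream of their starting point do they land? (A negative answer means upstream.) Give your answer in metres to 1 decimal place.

-102.4 m

Perpendicular speed = 1.434 m/s; crossing time = 329 / 1.434 = 229.436 s.
Net downstream speed = -0.447 m/s.
Drift = -0.447 × 229.436 = -102.446 m (upstream).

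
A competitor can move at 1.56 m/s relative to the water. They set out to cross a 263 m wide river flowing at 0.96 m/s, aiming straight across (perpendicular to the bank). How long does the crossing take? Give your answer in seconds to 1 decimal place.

The component of the competitor's velocity perpendicular to the bank is 1.56 m/s.
Only the cross-stream component determines the crossing time; the current contributes nothing perpendicular to the bank.
Time = 263 / 1.560 = 168.590 s.

168.6 s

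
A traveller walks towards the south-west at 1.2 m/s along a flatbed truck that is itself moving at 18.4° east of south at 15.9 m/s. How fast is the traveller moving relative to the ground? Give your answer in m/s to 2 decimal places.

16.47 m/s

Taking east as x and north as y: flatbed truck velocity = (5.019, -15.087) m/s; traveller velocity relative to flatbed truck = (-0.849, -0.849) m/s.
Velocity relative to ground = (5.019, -15.087) + (-0.849, -0.849) = (4.170, -15.936) m/s.
Speed = |(4.170, -15.936)| = 16.472 m/s.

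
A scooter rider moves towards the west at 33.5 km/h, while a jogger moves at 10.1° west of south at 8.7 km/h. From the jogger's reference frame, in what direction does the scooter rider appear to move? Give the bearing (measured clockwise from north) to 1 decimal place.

Taking east as x and north as y: scooter rider velocity = (-33.500, 0.000) km/h; jogger velocity = (-1.526, -8.565) km/h.
Velocity of scooter rider relative to jogger = (-33.500, 0.000) − (-1.526, -8.565) = (-31.974, 8.565) km/h.
Bearing = atan2(-31.97, 8.57) = 285.00° clockwise from north.

285.0°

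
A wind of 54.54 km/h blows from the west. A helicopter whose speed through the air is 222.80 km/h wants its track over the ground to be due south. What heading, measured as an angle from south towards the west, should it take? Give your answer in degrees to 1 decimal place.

14.2°

The wind pushes perpendicular to the desired track; the heading must have a component into the wind equal to 54.54 km/h: 222.80 sin θ = 54.54.
sin θ = 0.2448, so θ = 14.170°.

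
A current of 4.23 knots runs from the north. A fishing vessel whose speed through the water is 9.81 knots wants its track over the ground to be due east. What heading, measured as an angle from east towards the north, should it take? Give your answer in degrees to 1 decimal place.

25.5°

The current pushes perpendicular to the desired track; the heading must have a component into the current equal to 4.23 knots: 9.81 sin θ = 4.23.
sin θ = 0.4312, so θ = 25.543°.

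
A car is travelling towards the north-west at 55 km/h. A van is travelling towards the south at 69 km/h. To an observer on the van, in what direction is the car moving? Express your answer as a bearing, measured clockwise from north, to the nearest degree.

340°

Taking east as x and north as y: car velocity = (-38.891, 38.891) km/h; van velocity = (0.000, -69.000) km/h.
Velocity of car relative to van = (-38.891, 38.891) − (0.000, -69.000) = (-38.891, 107.891) km/h.
Bearing = atan2(-38.89, 107.89) = 340.18° clockwise from north.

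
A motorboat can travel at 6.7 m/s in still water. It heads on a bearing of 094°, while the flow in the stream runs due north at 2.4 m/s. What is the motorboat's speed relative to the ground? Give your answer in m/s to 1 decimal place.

7.0 m/s

Taking east as x and north as y: velocity relative to the water = (6.684, -0.467) m/s; the water relative to ground = (0.000, 2.400) m/s.
Velocity relative to ground = (6.684, -0.467) + (0.000, 2.400) = (6.684, 1.933) m/s.
Speed = |(6.684, 1.933)| = 6.957 m/s.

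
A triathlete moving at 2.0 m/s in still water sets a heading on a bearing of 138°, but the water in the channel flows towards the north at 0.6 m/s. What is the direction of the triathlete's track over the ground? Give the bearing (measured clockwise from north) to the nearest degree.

Taking east as x and north as y: velocity relative to the water = (1.338, -1.486) m/s; the water relative to ground = (0.000, 0.600) m/s.
Velocity relative to ground = (1.338, -1.486) + (0.000, 0.600) = (1.338, -0.886) m/s.
Bearing = atan2(1.34, -0.89) = 123.52° clockwise from north.

124°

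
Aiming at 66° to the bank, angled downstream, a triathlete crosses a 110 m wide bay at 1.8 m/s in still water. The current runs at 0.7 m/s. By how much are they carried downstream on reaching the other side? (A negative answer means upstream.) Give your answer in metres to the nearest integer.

96 m

Perpendicular speed = 1.644 m/s; crossing time = 110 / 1.644 = 66.894 s.
Net downstream speed = 1.432 m/s.
Drift = 1.432 × 66.894 = 95.801 m (downstream).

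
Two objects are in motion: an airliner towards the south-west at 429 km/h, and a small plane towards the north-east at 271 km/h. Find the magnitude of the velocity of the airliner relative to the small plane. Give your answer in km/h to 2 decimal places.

700.00 km/h

Taking east as x and north as y: airliner velocity = (-303.349, -303.349) km/h; small plane velocity = (191.626, 191.626) km/h.
Velocity of airliner relative to small plane = (-303.349, -303.349) − (191.626, 191.626) = (-494.975, -494.975) km/h.
Magnitude = |(-494.975, -494.975)| = 700.000 km/h.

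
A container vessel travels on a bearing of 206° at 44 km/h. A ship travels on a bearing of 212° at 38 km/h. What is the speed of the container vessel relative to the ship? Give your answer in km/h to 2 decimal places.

7.37 km/h

Taking east as x and north as y: container vessel velocity = (-19.288, -39.547) km/h; ship velocity = (-20.137, -32.226) km/h.
Velocity of container vessel relative to ship = (-19.288, -39.547) − (-20.137, -32.226) = (0.849, -7.321) km/h.
Magnitude = |(0.849, -7.321)| = 7.370 km/h.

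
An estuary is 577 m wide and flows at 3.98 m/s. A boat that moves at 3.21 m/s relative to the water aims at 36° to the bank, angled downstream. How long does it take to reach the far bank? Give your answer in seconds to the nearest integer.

The component of the boat's velocity perpendicular to the bank is 3.21 × sin 36° = 1.887 m/s.
The current is parallel to the bank, so it does not affect the crossing time.
Time = 577 / 1.887 = 305.810 s.

306 s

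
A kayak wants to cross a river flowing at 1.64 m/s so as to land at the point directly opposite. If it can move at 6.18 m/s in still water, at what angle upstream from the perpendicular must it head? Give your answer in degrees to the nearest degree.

15°

To cancel the current, the upstream component of the kayak's velocity must equal the flow: 6.18 sin θ = 1.64.
sin θ = 1.64 / 6.18 = 0.2654.
θ = arcsin(0.2654) = 15.389°.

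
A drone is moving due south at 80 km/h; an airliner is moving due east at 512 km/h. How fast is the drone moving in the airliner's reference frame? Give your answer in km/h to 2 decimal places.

Taking east as x and north as y: drone velocity = (0.000, -80.000) km/h; airliner velocity = (512.000, 0.000) km/h.
Velocity of drone relative to airliner = (0.000, -80.000) − (512.000, 0.000) = (-512.000, -80.000) km/h.
Magnitude = |(-512.000, -80.000)| = 518.212 km/h.

518.21 km/h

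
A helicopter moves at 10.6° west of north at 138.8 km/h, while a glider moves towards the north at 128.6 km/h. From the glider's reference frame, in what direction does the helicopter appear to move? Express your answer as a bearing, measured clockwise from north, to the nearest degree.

Taking east as x and north as y: helicopter velocity = (-25.532, 136.431) km/h; glider velocity = (0.000, 128.600) km/h.
Velocity of helicopter relative to glider = (-25.532, 136.431) − (0.000, 128.600) = (-25.532, 7.831) km/h.
Bearing = atan2(-25.53, 7.83) = 287.05° clockwise from north.

287°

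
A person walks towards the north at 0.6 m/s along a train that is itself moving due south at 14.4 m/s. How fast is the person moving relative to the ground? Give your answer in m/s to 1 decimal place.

Taking east as x and north as y: train velocity = (0.000, -14.400) m/s; person velocity relative to train = (0.000, 0.600) m/s.
Velocity relative to ground = (0.000, -14.400) + (0.000, 0.600) = (0.000, -13.800) m/s.
Speed = |(0.000, -13.800)| = 13.800 m/s.

13.8 m/s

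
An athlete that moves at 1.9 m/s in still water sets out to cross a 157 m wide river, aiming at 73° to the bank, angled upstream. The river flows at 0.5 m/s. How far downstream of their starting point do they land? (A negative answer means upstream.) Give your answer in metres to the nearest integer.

Perpendicular speed = 1.817 m/s; crossing time = 157 / 1.817 = 86.407 s.
Net downstream speed = -0.056 m/s.
Drift = -0.056 × 86.407 = -4.796 m (upstream).

-5 m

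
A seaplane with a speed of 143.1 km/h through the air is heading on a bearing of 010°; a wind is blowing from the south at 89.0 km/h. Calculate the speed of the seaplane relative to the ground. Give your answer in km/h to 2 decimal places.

231.26 km/h

Taking east as x and north as y: velocity relative to the air = (24.849, 140.926) km/h; the air relative to ground = (0.000, 89.000) km/h.
Velocity relative to ground = (24.849, 140.926) + (0.000, 89.000) = (24.849, 229.926) km/h.
Speed = |(24.849, 229.926)| = 231.265 km/h.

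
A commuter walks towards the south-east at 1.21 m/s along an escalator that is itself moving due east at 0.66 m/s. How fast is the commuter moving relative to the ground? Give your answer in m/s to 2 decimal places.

1.74 m/s

Taking east as x and north as y: escalator velocity = (0.660, 0.000) m/s; commuter velocity relative to escalator = (0.856, -0.856) m/s.
Velocity relative to ground = (0.660, 0.000) + (0.856, -0.856) = (1.516, -0.856) m/s.
Speed = |(1.516, -0.856)| = 1.740 m/s.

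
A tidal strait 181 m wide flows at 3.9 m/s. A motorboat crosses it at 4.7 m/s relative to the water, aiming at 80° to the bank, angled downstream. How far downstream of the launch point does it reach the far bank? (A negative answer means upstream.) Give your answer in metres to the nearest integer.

184 m

Perpendicular speed = 4.629 m/s; crossing time = 181 / 4.629 = 39.105 s.
Net downstream speed = 4.716 m/s.
Drift = 4.716 × 39.105 = 184.424 m (downstream).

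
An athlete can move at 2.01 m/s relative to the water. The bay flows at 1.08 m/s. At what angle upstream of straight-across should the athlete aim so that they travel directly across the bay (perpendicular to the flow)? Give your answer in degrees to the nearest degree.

To cancel the current, the upstream component of the athlete's velocity must equal the flow: 2.01 sin θ = 1.08.
sin θ = 1.08 / 2.01 = 0.5373.
θ = arcsin(0.5373) = 32.501°.

33°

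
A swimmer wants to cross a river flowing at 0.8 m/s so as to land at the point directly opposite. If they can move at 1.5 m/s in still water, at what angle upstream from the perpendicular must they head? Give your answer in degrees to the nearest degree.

To cancel the current, the upstream component of the swimmer's velocity must equal the flow: 1.5 sin θ = 0.8.
sin θ = 0.8 / 1.5 = 0.5333.
θ = arcsin(0.5333) = 32.231°.

32°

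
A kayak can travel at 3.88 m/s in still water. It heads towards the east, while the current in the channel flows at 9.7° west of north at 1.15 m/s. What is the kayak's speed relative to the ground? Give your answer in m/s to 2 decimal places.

Taking east as x and north as y: velocity relative to the water = (3.880, 0.000) m/s; the water relative to ground = (-0.194, 1.134) m/s.
Velocity relative to ground = (3.880, 0.000) + (-0.194, 1.134) = (3.686, 1.134) m/s.
Speed = |(3.686, 1.134)| = 3.857 m/s.

3.86 m/s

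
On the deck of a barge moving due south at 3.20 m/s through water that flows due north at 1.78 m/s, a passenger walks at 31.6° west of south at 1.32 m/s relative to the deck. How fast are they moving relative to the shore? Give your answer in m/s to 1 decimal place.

2.6 m/s

In east/north components (m/s): passenger relative to barge = (-0.692, -1.124); barge relative to water = (0.000, -3.200); water relative to ground = (0.000, 1.780).
Sum = (-0.692, -2.544) m/s.
Speed = |(-0.692, -2.544)| = 2.637 m/s.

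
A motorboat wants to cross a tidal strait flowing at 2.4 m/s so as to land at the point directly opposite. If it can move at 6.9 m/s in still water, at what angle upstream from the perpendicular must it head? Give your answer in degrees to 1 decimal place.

To cancel the current, the upstream component of the motorboat's velocity must equal the flow: 6.9 sin θ = 2.4.
sin θ = 2.4 / 6.9 = 0.3478.
θ = arcsin(0.3478) = 20.354°.

20.4°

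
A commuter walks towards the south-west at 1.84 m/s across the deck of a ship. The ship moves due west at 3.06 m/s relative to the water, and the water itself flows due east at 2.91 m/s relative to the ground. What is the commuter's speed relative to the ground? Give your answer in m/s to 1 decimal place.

1.9 m/s

In east/north components (m/s): commuter relative to ship = (-1.301, -1.301); ship relative to water = (-3.060, 0.000); water relative to ground = (2.910, 0.000).
Sum = (-1.451, -1.301) m/s.
Speed = |(-1.451, -1.301)| = 1.949 m/s.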